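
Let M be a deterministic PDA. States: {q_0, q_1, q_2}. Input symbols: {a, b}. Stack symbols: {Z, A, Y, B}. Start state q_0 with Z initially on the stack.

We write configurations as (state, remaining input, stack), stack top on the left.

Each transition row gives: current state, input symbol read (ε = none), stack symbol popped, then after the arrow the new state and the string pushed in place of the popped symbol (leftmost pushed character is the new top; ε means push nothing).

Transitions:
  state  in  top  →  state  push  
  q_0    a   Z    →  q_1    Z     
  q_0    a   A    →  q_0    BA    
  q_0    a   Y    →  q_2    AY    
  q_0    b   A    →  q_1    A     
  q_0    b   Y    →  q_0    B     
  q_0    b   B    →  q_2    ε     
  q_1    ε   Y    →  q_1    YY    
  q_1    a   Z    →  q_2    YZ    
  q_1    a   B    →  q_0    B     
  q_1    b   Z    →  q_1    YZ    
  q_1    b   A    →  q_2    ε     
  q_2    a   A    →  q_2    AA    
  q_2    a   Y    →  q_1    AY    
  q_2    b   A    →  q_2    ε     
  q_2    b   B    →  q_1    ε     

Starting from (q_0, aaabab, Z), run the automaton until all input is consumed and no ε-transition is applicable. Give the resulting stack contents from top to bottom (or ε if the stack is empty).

YZ

(q_0, aaabab, Z)
  read a, top Z: go to q_1, push Z → (q_1, aabab, Z)
  read a, top Z: go to q_2, push YZ → (q_2, abab, YZ)
  read a, top Y: go to q_1, push AY → (q_1, bab, AYZ)
  read b, top A: go to q_2, push ε → (q_2, ab, YZ)
  read a, top Y: go to q_1, push AY → (q_1, b, AYZ)
  read b, top A: go to q_2, push ε → (q_2, ε, YZ)
All input consumed in state q_2 with stack YZ.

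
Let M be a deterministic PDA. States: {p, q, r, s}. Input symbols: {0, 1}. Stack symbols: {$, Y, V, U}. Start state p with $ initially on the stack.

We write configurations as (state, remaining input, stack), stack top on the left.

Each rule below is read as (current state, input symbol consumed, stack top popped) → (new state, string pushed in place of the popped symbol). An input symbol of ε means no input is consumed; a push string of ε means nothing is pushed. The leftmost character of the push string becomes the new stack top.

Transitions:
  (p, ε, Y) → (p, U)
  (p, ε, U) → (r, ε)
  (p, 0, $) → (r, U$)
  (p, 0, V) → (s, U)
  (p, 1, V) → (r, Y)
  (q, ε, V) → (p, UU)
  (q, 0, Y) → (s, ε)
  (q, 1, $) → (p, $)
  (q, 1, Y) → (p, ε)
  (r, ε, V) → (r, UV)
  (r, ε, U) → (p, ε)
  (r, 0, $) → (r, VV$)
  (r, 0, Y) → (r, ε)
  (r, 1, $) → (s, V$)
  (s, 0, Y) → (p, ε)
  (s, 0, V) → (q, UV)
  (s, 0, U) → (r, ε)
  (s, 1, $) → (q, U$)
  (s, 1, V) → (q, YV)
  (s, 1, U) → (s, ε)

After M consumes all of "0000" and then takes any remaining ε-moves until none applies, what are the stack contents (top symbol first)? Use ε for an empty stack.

(p, 0000, $)
  read 0, top $: go to r, push U$ → (r, 000, U$)
  ε-move, top U: go to p, push ε → (p, 000, $)
  read 0, top $: go to r, push U$ → (r, 00, U$)
  ε-move, top U: go to p, push ε → (p, 00, $)
  read 0, top $: go to r, push U$ → (r, 0, U$)
  ε-move, top U: go to p, push ε → (p, 0, $)
  read 0, top $: go to r, push U$ → (r, ε, U$)
  ε-move, top U: go to p, push ε → (p, ε, $)
All input consumed in state p with stack $.

$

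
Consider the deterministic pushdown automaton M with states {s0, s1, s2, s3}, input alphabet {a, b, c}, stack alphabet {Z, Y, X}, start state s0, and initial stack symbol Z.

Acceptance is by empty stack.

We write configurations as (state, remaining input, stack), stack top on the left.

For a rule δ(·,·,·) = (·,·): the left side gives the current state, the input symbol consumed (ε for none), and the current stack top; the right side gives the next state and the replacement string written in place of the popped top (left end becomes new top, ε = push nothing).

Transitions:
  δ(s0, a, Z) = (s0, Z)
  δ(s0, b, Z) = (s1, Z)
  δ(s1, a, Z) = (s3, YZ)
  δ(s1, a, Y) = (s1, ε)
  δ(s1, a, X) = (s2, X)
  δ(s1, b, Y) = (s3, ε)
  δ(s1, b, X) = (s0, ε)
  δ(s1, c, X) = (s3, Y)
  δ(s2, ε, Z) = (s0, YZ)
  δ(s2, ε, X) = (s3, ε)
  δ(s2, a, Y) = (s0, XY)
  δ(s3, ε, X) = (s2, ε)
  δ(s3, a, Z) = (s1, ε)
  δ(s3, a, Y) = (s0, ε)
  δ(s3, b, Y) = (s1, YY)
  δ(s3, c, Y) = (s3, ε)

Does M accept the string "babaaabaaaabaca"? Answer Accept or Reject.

(s0, babaaabaaaabaca, Z)
  read b, top Z: go to s1, push Z → (s1, abaaabaaaabaca, Z)
  read a, top Z: go to s3, push YZ → (s3, baaabaaaabaca, YZ)
  read b, top Y: go to s1, push YY → (s1, aaabaaaabaca, YYZ)
  read a, top Y: go to s1, push ε → (s1, aabaaaabaca, YZ)
  read a, top Y: go to s1, push ε → (s1, abaaaabaca, Z)
  read a, top Z: go to s3, push YZ → (s3, baaaabaca, YZ)
  read b, top Y: go to s1, push YY → (s1, aaaabaca, YYZ)
  read a, top Y: go to s1, push ε → (s1, aaabaca, YZ)
  read a, top Y: go to s1, push ε → (s1, aabaca, Z)
  read a, top Z: go to s3, push YZ → (s3, abaca, YZ)
  read a, top Y: go to s0, push ε → (s0, baca, Z)
  read b, top Z: go to s1, push Z → (s1, aca, Z)
  read a, top Z: go to s3, push YZ → (s3, ca, YZ)
  read c, top Y: go to s3, push ε → (s3, a, Z)
  read a, top Z: go to s1, push ε → (s1, ε, ε)
All input consumed and the stack is empty.

Accept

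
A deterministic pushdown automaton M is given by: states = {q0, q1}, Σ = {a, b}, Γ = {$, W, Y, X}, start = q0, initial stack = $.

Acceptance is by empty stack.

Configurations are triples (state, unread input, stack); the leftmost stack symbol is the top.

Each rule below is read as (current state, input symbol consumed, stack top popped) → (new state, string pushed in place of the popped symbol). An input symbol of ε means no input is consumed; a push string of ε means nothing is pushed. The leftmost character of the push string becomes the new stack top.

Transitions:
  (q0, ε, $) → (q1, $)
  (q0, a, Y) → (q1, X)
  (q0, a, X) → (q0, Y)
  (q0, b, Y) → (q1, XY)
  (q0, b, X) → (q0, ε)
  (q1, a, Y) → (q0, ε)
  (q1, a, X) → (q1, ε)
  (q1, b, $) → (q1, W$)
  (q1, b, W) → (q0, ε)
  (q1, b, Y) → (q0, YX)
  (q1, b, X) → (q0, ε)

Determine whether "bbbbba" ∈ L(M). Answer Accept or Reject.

Reject

(q0, bbbbba, $)
  ε-move, top $: go to q1, push $ → (q1, bbbbba, $)
  read b, top $: go to q1, push W$ → (q1, bbbba, W$)
  read b, top W: go to q0, push ε → (q0, bbba, $)
  ε-move, top $: go to q1, push $ → (q1, bbba, $)
  read b, top $: go to q1, push W$ → (q1, bba, W$)
  read b, top W: go to q0, push ε → (q0, ba, $)
  ε-move, top $: go to q1, push $ → (q1, ba, $)
  read b, top $: go to q1, push W$ → (q1, a, W$)
No transition applies at (q1, a, W$); input not fully consumed.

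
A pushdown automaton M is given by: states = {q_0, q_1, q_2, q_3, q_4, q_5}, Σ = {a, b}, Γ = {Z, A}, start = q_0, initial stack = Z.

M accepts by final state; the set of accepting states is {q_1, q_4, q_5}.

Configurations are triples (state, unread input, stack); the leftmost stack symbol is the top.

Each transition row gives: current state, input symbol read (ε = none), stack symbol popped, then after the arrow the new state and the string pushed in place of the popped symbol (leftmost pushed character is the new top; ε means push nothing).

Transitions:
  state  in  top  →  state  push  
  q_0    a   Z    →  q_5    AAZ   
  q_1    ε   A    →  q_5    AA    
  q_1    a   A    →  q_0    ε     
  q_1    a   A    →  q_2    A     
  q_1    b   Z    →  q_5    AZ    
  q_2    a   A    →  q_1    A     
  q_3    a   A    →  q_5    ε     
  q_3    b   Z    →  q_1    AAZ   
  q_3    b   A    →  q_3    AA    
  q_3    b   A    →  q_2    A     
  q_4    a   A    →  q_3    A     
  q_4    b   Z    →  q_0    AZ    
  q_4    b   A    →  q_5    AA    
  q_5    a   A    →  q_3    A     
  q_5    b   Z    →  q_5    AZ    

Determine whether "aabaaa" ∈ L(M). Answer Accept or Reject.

One accepting computation: (q_0, aabaaa, Z) ⊢ (q_5, abaaa, AAZ) ⊢ (q_3, baaa, AAZ) ⊢ (q_3, aaa, AAAZ) ⊢ (q_5, aa, AAZ) ⊢ (q_3, a, AAZ) ⊢ (q_5, ε, AZ)
All input consumed and state q_5 ∈ F.

Accept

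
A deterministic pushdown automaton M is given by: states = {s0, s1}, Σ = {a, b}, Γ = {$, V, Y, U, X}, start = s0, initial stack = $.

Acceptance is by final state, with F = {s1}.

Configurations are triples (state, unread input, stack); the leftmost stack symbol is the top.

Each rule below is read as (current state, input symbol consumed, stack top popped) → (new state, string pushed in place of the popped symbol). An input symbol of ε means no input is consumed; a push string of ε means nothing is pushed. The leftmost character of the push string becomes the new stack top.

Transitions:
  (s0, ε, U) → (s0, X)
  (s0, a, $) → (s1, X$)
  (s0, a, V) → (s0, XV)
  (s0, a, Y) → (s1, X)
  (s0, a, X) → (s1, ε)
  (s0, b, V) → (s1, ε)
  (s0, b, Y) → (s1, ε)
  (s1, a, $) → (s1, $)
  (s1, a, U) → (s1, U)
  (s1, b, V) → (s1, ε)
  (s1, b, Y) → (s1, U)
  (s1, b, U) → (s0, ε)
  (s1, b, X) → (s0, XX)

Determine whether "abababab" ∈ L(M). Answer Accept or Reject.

(s0, abababab, $)
  read a, top $: go to s1, push X$ → (s1, bababab, X$)
  read b, top X: go to s0, push XX → (s0, ababab, XX$)
  read a, top X: go to s1, push ε → (s1, babab, X$)
  read b, top X: go to s0, push XX → (s0, abab, XX$)
  read a, top X: go to s1, push ε → (s1, bab, X$)
  read b, top X: go to s0, push XX → (s0, ab, XX$)
  read a, top X: go to s1, push ε → (s1, b, X$)
  read b, top X: go to s0, push XX → (s0, ε, XX$)
All input consumed; state s0 ∉ F and no further ε-move applies.

Reject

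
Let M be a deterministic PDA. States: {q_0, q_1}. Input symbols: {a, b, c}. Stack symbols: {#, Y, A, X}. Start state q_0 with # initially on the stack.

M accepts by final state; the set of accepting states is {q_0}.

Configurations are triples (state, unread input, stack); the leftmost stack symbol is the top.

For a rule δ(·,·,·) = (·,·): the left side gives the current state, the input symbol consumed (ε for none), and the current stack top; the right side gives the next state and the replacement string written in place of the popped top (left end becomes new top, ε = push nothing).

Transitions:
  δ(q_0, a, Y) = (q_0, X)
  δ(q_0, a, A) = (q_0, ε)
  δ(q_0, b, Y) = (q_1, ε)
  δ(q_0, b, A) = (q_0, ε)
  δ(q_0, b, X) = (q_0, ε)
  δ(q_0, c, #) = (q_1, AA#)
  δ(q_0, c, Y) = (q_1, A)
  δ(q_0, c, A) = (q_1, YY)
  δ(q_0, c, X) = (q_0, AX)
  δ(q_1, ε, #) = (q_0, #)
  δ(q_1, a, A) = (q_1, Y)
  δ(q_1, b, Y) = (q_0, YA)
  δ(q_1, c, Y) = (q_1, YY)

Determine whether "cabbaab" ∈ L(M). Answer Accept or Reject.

(q_0, cabbaab, #) ⊢ (q_1, abbaab, AA#) ⊢ (q_1, bbaab, YA#) ⊢ (q_0, baab, YAA#) ⊢ (q_1, aab, AA#) ⊢ (q_1, ab, YA#)
No transition applies at (q_1, ab, YA#); input not fully consumed.

Reject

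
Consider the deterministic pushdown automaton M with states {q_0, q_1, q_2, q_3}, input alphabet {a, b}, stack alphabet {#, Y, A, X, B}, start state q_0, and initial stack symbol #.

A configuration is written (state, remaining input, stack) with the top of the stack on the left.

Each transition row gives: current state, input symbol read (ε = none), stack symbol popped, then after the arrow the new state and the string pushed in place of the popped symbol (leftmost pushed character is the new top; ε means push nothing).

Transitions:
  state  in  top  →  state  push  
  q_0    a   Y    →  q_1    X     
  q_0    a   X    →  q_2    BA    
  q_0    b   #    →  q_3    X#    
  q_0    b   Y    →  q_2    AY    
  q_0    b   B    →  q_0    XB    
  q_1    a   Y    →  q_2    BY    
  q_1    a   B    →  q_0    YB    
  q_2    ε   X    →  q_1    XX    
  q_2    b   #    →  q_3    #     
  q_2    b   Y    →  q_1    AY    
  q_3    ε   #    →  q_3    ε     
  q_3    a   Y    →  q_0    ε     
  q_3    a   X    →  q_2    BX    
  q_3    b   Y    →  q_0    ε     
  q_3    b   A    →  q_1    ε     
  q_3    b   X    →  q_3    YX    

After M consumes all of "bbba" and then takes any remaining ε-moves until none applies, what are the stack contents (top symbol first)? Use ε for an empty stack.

(q_0, bbba, #)
  read b, top #: go to q_3, push X# → (q_3, bba, X#)
  read b, top X: go to q_3, push YX → (q_3, ba, YX#)
  read b, top Y: go to q_0, push ε → (q_0, a, X#)
  read a, top X: go to q_2, push BA → (q_2, ε, BA#)
All input consumed in state q_2 with stack BA#.

BA#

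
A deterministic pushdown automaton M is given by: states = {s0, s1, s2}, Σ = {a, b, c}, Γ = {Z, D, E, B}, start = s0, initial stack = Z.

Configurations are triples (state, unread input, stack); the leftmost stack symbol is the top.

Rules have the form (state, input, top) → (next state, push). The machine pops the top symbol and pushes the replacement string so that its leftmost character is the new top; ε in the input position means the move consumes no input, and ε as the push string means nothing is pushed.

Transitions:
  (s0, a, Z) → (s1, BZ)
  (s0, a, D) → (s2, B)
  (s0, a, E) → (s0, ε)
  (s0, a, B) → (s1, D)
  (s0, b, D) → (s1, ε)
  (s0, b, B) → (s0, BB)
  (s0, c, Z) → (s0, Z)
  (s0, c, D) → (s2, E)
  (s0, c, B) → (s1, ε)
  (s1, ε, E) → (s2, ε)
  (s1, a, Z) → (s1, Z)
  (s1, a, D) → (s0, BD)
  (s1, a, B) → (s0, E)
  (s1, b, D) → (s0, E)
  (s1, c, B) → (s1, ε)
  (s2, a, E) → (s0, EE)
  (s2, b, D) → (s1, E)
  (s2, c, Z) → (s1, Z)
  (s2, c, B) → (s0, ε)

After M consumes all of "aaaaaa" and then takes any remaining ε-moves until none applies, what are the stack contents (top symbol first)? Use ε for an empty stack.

Z

(s0, aaaaaa, Z) ⊢ (s1, aaaaa, BZ) ⊢ (s0, aaaa, EZ) ⊢ (s0, aaa, Z) ⊢ (s1, aa, BZ) ⊢ (s0, a, EZ) ⊢ (s0, ε, Z)
All input consumed in state s0 with stack Z.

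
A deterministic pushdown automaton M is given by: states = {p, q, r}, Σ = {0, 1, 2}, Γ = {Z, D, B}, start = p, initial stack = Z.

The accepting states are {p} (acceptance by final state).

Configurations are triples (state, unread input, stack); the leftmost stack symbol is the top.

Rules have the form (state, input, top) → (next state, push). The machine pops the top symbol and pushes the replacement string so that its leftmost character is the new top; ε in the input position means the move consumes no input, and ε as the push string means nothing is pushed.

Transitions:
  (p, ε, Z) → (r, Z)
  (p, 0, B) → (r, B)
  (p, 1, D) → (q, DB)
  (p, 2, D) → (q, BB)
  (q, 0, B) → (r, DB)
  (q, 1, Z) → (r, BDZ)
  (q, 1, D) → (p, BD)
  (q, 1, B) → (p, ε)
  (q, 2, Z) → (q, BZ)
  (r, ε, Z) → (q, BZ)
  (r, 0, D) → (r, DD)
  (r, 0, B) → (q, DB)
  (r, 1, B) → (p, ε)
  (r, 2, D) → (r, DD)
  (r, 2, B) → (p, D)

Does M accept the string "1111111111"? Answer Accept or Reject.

(p, 1111111111, Z)
  ε-move, top Z: go to r, push Z → (r, 1111111111, Z)
  ε-move, top Z: go to q, push BZ → (q, 1111111111, BZ)
  read 1, top B: go to p, push ε → (p, 111111111, Z)
  ε-move, top Z: go to r, push Z → (r, 111111111, Z)
  ε-move, top Z: go to q, push BZ → (q, 111111111, BZ)
  read 1, top B: go to p, push ε → (p, 11111111, Z)
  ε-move, top Z: go to r, push Z → (r, 11111111, Z)
  ε-move, top Z: go to q, push BZ → (q, 11111111, BZ)
  read 1, top B: go to p, push ε → (p, 1111111, Z)
  ε-move, top Z: go to r, push Z → (r, 1111111, Z)
  ε-move, top Z: go to q, push BZ → (q, 1111111, BZ)
  read 1, top B: go to p, push ε → (p, 111111, Z)
  ε-move, top Z: go to r, push Z → (r, 111111, Z)
  ε-move, top Z: go to q, push BZ → (q, 111111, BZ)
  read 1, top B: go to p, push ε → (p, 11111, Z)
  ε-move, top Z: go to r, push Z → (r, 11111, Z)
  ε-move, top Z: go to q, push BZ → (q, 11111, BZ)
  read 1, top B: go to p, push ε → (p, 1111, Z)
  ε-move, top Z: go to r, push Z → (r, 1111, Z)
  ε-move, top Z: go to q, push BZ → (q, 1111, BZ)
  read 1, top B: go to p, push ε → (p, 111, Z)
  ε-move, top Z: go to r, push Z → (r, 111, Z)
  ε-move, top Z: go to q, push BZ → (q, 111, BZ)
  read 1, top B: go to p, push ε → (p, 11, Z)
  ε-move, top Z: go to r, push Z → (r, 11, Z)
  ε-move, top Z: go to q, push BZ → (q, 11, BZ)
  read 1, top B: go to p, push ε → (p, 1, Z)
  ε-move, top Z: go to r, push Z → (r, 1, Z)
  ε-move, top Z: go to q, push BZ → (q, 1, BZ)
  read 1, top B: go to p, push ε → (p, ε, Z)
All input consumed; state p ∈ F.

Accept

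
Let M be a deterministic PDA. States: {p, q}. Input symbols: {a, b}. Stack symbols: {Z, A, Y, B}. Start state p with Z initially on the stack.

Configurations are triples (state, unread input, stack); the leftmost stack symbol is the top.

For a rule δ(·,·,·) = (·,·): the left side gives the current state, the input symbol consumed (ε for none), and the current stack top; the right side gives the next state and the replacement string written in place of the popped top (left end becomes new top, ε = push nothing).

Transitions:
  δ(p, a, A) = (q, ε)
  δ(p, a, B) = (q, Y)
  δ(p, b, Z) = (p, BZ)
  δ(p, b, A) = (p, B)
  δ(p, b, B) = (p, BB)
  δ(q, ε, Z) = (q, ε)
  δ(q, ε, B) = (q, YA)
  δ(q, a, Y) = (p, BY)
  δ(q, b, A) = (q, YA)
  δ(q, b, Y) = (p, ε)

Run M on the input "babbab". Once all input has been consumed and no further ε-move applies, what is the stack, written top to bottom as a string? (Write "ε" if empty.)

Z

(p, babbab, Z)
  read b, top Z: go to p, push BZ → (p, abbab, BZ)
  read a, top B: go to q, push Y → (q, bbab, YZ)
  read b, top Y: go to p, push ε → (p, bab, Z)
  read b, top Z: go to p, push BZ → (p, ab, BZ)
  read a, top B: go to q, push Y → (q, b, YZ)
  read b, top Y: go to p, push ε → (p, ε, Z)
All input consumed in state p with stack Z.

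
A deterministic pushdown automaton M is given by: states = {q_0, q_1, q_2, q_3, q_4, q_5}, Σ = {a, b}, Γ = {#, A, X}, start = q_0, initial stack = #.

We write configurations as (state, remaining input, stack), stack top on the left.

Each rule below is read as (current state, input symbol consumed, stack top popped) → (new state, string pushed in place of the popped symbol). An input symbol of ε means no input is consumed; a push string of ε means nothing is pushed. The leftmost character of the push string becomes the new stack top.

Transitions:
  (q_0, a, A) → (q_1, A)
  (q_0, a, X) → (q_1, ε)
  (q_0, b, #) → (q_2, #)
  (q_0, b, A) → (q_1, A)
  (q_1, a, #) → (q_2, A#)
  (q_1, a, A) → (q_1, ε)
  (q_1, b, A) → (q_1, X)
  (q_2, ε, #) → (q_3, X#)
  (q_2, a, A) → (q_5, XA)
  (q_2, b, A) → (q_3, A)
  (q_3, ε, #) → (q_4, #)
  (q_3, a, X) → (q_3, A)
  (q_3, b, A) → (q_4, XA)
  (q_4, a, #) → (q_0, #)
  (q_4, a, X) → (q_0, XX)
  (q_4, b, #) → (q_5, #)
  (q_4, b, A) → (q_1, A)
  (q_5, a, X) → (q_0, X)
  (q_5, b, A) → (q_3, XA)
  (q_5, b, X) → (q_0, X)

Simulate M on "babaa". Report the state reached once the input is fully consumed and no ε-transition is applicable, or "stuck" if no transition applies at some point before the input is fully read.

(q_0, babaa, #) ⊢ (q_2, abaa, #) ⊢ (q_3, abaa, X#) ⊢ (q_3, baa, A#) ⊢ (q_4, aa, XA#) ⊢ (q_0, a, XXA#) ⊢ (q_1, ε, XA#)
All input consumed; M is in state q_1.

q_1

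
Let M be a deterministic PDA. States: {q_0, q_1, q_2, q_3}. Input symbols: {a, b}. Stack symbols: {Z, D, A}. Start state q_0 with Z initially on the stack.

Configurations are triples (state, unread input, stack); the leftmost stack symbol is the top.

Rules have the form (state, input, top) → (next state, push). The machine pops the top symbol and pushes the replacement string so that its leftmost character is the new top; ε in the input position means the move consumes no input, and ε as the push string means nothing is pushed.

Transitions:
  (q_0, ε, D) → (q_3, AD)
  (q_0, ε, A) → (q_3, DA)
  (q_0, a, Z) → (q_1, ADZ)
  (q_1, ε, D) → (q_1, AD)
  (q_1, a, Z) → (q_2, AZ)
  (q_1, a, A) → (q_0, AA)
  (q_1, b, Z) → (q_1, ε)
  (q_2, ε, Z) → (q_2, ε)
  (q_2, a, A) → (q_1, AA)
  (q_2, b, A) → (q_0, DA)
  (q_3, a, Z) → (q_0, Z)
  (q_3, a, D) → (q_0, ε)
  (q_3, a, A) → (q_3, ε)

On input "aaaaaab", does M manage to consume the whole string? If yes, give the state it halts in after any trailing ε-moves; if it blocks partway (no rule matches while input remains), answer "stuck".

stuck

(q_0, aaaaaab, Z)
  read a, top Z: go to q_1, push ADZ → (q_1, aaaaab, ADZ)
  read a, top A: go to q_0, push AA → (q_0, aaaab, AADZ)
  ε-move, top A: go to q_3, push DA → (q_3, aaaab, DAADZ)
  read a, top D: go to q_0, push ε → (q_0, aaab, AADZ)
  ε-move, top A: go to q_3, push DA → (q_3, aaab, DAADZ)
  read a, top D: go to q_0, push ε → (q_0, aab, AADZ)
  ε-move, top A: go to q_3, push DA → (q_3, aab, DAADZ)
  read a, top D: go to q_0, push ε → (q_0, ab, AADZ)
  ε-move, top A: go to q_3, push DA → (q_3, ab, DAADZ)
  read a, top D: go to q_0, push ε → (q_0, b, AADZ)
  ε-move, top A: go to q_3, push DA → (q_3, b, DAADZ)
No transition for (q_3, b, top D); M blocks with input b remaining.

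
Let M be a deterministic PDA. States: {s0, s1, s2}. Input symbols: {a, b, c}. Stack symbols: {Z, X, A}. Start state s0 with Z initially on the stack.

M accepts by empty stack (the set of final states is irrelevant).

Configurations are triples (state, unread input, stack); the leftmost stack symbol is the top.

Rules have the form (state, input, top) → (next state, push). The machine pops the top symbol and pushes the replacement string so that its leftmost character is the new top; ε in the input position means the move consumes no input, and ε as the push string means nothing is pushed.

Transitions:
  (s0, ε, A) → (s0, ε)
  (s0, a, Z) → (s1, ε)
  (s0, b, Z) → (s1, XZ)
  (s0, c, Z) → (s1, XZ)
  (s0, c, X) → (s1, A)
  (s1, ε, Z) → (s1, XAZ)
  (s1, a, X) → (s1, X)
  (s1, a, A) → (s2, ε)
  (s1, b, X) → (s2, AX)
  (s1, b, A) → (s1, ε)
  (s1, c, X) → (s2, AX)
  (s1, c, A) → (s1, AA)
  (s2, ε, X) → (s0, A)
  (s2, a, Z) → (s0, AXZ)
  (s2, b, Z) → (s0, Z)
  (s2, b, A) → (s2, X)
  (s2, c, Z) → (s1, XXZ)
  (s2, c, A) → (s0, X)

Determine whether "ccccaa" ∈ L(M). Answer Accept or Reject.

Accept

(s0, ccccaa, Z)
  read c, top Z: go to s1, push XZ → (s1, cccaa, XZ)
  read c, top X: go to s2, push AX → (s2, ccaa, AXZ)
  read c, top A: go to s0, push X → (s0, caa, XXZ)
  read c, top X: go to s1, push A → (s1, aa, AXZ)
  read a, top A: go to s2, push ε → (s2, a, XZ)
  ε-move, top X: go to s0, push A → (s0, a, AZ)
  ε-move, top A: go to s0, push ε → (s0, a, Z)
  read a, top Z: go to s1, push ε → (s1, ε, ε)
All input consumed and the stack is empty.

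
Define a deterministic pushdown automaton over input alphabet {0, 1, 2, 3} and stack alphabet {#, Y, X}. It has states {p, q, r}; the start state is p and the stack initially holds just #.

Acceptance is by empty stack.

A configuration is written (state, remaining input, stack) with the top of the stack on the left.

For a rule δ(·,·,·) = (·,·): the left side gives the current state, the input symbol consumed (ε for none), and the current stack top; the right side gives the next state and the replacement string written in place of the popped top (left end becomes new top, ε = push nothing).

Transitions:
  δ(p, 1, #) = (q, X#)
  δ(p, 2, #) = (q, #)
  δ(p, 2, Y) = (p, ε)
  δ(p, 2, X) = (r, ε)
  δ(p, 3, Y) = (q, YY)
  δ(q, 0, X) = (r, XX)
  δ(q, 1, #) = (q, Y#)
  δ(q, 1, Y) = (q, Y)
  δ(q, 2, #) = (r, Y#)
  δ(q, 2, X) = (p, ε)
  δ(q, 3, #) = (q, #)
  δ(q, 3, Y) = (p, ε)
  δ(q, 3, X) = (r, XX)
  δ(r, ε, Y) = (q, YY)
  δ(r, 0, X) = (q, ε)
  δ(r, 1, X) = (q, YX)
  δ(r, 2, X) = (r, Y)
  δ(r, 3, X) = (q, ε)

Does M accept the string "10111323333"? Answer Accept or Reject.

(p, 10111323333, #)
  read 1, top #: go to q, push X# → (q, 0111323333, X#)
  read 0, top X: go to r, push XX → (r, 111323333, XX#)
  read 1, top X: go to q, push YX → (q, 11323333, YXX#)
  read 1, top Y: go to q, push Y → (q, 1323333, YXX#)
  read 1, top Y: go to q, push Y → (q, 323333, YXX#)
  read 3, top Y: go to p, push ε → (p, 23333, XX#)
  read 2, top X: go to r, push ε → (r, 3333, X#)
  read 3, top X: go to q, push ε → (q, 333, #)
  read 3, top #: go to q, push # → (q, 33, #)
  read 3, top #: go to q, push # → (q, 3, #)
  read 3, top #: go to q, push # → (q, ε, #)
All input consumed; stack is #, not empty, and no further ε-move applies.

Reject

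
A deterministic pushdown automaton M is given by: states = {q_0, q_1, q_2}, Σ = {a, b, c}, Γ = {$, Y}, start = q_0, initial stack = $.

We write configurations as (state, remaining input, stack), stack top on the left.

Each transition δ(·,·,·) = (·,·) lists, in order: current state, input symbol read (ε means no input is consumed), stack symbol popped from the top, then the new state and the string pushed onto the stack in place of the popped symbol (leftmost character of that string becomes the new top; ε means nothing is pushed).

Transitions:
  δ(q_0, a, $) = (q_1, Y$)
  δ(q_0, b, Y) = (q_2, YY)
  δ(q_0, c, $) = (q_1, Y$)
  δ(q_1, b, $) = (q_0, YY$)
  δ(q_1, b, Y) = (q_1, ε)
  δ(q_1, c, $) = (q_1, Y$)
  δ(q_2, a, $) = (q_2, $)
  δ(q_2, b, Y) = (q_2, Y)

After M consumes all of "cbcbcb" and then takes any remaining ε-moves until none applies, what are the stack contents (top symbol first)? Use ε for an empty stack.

$

(q_0, cbcbcb, $) ⊢ (q_1, bcbcb, Y$) ⊢ (q_1, cbcb, $) ⊢ (q_1, bcb, Y$) ⊢ (q_1, cb, $) ⊢ (q_1, b, Y$) ⊢ (q_1, ε, $)
All input consumed in state q_1 with stack $.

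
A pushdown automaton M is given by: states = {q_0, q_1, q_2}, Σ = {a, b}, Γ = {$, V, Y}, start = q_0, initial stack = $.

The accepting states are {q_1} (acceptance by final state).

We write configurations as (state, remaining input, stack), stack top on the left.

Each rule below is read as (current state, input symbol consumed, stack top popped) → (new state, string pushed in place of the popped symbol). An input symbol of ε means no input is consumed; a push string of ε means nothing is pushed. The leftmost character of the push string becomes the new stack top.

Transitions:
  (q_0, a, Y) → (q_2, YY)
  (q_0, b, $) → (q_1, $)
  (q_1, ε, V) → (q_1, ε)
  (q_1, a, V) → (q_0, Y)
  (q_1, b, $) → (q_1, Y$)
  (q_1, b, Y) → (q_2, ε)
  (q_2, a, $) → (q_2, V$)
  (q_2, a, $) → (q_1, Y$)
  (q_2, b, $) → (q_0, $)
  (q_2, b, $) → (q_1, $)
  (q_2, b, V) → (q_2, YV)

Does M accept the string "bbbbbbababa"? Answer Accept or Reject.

Accept

One accepting computation: (q_0, bbbbbbababa, $) ⊢ (q_1, bbbbbababa, $) ⊢ (q_1, bbbbababa, Y$) ⊢ (q_2, bbbababa, $) ⊢ (q_1, bbababa, $) ⊢ (q_1, bababa, Y$) ⊢ (q_2, ababa, $) ⊢ (q_1, baba, Y$) ⊢ (q_2, aba, $) ⊢ (q_1, ba, Y$) ⊢ (q_2, a, $) ⊢ (q_1, ε, Y$)
All input consumed and state q_1 ∈ F.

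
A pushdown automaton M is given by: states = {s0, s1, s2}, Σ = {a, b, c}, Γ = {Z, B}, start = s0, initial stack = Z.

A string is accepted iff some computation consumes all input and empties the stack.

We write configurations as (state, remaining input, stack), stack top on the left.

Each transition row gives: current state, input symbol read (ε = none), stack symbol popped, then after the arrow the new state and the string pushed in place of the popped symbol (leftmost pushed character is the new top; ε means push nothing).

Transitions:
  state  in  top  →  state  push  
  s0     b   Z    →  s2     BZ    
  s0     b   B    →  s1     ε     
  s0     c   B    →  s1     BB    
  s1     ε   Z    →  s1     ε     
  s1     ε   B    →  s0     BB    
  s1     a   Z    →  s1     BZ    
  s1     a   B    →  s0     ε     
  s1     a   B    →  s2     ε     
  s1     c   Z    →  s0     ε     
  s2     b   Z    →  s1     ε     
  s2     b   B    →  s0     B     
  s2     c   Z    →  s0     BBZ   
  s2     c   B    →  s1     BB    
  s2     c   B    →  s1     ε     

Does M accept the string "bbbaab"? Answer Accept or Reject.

One accepting computation: (s0, bbbaab, Z) ⊢ (s2, bbaab, BZ) ⊢ (s0, baab, BZ) ⊢ (s1, aab, Z) ⊢ (s1, ab, BZ) ⊢ (s2, b, Z) ⊢ (s1, ε, ε)
All input consumed and the stack is empty.

Accept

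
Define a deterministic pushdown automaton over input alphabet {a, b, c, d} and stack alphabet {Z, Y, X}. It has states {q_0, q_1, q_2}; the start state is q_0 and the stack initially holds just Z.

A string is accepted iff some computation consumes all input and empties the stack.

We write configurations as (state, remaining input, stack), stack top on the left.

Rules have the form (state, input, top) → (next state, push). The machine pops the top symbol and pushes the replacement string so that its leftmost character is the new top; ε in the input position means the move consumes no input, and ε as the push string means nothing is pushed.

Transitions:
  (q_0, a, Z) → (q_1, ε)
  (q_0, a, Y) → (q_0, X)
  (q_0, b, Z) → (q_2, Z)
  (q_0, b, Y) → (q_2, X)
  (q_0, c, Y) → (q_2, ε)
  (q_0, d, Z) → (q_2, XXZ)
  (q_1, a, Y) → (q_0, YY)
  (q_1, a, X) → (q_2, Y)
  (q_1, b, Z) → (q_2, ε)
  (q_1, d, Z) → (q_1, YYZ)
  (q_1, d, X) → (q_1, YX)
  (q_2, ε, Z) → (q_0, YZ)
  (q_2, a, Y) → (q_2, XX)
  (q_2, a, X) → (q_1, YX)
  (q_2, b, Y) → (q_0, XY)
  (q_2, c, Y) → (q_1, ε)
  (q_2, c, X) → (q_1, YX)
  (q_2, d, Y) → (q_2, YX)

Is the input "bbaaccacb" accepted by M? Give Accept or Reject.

(q_0, bbaaccacb, Z)
  read b, top Z: go to q_2, push Z → (q_2, baaccacb, Z)
  ε-move, top Z: go to q_0, push YZ → (q_0, baaccacb, YZ)
  read b, top Y: go to q_2, push X → (q_2, aaccacb, XZ)
  read a, top X: go to q_1, push YX → (q_1, accacb, YXZ)
  read a, top Y: go to q_0, push YY → (q_0, ccacb, YYXZ)
  read c, top Y: go to q_2, push ε → (q_2, cacb, YXZ)
  read c, top Y: go to q_1, push ε → (q_1, acb, XZ)
  read a, top X: go to q_2, push Y → (q_2, cb, YZ)
  read c, top Y: go to q_1, push ε → (q_1, b, Z)
  read b, top Z: go to q_2, push ε → (q_2, ε, ε)
All input consumed and the stack is empty.

Accept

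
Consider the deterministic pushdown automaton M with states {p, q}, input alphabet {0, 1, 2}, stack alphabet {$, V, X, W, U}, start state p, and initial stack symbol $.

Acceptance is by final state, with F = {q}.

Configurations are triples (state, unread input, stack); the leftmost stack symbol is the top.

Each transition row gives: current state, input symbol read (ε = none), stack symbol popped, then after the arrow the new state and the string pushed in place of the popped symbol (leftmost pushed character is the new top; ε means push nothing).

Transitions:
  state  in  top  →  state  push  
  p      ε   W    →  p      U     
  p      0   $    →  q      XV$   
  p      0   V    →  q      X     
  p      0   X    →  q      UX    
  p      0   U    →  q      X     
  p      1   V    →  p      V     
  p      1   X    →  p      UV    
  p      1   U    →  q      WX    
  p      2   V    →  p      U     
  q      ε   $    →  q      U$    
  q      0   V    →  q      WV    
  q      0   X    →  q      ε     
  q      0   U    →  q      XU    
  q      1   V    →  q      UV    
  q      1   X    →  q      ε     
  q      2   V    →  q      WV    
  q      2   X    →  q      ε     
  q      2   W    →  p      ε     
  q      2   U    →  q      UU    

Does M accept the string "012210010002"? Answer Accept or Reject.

Reject

(p, 012210010002, $)
  read 0, top $: go to q, push XV$ → (q, 12210010002, XV$)
  read 1, top X: go to q, push ε → (q, 2210010002, V$)
  read 2, top V: go to q, push WV → (q, 210010002, WV$)
  read 2, top W: go to p, push ε → (p, 10010002, V$)
  read 1, top V: go to p, push V → (p, 0010002, V$)
  read 0, top V: go to q, push X → (q, 010002, X$)
  read 0, top X: go to q, push ε → (q, 10002, $)
  ε-move, top $: go to q, push U$ → (q, 10002, U$)
No transition applies at (q, 10002, U$); input not fully consumed.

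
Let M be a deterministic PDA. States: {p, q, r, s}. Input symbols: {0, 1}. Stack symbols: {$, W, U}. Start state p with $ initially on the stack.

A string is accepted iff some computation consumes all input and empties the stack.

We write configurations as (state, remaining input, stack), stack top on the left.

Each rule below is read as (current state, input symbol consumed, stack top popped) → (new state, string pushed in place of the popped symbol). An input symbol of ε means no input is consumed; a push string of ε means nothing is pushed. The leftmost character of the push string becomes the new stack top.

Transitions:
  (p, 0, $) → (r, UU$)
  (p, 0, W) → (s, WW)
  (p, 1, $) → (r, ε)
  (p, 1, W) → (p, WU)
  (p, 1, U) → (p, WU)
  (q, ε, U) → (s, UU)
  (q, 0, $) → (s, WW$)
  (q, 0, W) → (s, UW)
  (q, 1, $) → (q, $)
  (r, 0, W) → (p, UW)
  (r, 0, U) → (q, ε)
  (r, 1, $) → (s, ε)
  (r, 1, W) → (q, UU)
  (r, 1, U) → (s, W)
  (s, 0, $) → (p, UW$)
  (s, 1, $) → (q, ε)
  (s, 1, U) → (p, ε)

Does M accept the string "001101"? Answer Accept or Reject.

(p, 001101, $) ⊢ (r, 01101, UU$) ⊢ (q, 1101, U$) ⊢ (s, 1101, UU$) ⊢ (p, 101, U$) ⊢ (p, 01, WU$) ⊢ (s, 1, WWU$)
No transition applies at (s, 1, WWU$); input not fully consumed.

Reject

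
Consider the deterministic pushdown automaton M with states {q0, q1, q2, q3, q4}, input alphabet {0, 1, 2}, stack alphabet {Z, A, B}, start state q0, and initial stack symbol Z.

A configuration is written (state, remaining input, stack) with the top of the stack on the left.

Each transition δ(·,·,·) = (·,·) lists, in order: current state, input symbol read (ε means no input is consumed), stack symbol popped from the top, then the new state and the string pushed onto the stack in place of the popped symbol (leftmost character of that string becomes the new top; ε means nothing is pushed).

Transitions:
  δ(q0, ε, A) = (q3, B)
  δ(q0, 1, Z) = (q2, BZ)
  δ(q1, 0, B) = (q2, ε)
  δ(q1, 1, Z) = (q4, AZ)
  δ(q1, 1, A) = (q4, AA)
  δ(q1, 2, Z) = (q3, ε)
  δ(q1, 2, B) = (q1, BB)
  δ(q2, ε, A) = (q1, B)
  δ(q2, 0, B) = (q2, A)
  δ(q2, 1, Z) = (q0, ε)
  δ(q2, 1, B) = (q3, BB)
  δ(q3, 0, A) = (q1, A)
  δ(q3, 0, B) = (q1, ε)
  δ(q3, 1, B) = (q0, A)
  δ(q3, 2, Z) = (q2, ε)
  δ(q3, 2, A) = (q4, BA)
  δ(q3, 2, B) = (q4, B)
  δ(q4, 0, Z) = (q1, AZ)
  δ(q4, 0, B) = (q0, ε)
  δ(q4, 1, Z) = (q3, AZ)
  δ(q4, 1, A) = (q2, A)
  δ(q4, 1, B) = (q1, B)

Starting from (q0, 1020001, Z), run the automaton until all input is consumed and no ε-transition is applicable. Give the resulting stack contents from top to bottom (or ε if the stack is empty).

(q0, 1020001, Z)
  read 1, top Z: go to q2, push BZ → (q2, 020001, BZ)
  read 0, top B: go to q2, push A → (q2, 20001, AZ)
  ε-move, top A: go to q1, push B → (q1, 20001, BZ)
  read 2, top B: go to q1, push BB → (q1, 0001, BBZ)
  read 0, top B: go to q2, push ε → (q2, 001, BZ)
  read 0, top B: go to q2, push A → (q2, 01, AZ)
  ε-move, top A: go to q1, push B → (q1, 01, BZ)
  read 0, top B: go to q2, push ε → (q2, 1, Z)
  read 1, top Z: go to q0, push ε → (q0, ε, ε)
All input consumed in state q0 with stack ε.

ε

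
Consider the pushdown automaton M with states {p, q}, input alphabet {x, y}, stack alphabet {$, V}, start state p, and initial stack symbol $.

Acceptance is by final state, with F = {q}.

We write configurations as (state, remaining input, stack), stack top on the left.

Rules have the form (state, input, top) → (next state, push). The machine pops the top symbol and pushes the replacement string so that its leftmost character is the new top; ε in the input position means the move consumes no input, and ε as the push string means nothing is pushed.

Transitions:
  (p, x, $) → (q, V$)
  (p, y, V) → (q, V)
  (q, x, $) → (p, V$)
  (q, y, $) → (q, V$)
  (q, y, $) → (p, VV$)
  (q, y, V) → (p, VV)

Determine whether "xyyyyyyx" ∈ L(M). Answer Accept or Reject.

Reject

No computation consumes all input and reaches a final state.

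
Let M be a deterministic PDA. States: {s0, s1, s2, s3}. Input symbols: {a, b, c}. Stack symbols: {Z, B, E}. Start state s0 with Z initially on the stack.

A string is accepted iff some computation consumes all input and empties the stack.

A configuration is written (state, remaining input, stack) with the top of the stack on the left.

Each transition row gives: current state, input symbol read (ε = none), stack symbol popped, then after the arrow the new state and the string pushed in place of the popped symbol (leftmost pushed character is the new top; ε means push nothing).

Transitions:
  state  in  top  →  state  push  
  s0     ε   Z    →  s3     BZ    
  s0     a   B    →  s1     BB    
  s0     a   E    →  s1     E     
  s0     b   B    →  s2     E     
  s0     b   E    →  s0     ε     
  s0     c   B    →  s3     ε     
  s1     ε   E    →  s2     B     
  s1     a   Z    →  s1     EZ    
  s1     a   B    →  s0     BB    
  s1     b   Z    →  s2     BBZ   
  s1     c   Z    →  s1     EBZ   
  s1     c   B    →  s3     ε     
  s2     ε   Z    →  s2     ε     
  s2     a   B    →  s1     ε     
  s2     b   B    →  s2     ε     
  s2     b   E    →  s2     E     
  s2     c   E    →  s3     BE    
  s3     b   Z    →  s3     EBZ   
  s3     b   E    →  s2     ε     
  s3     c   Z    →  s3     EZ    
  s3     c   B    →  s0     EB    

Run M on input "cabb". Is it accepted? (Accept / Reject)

Accept

(s0, cabb, Z) ⊢ (s3, cabb, BZ) ⊢ (s0, abb, EBZ) ⊢ (s1, bb, EBZ) ⊢ (s2, bb, BBZ) ⊢ (s2, b, BZ) ⊢ (s2, ε, Z) ⊢ (s2, ε, ε)
All input consumed and the stack is empty.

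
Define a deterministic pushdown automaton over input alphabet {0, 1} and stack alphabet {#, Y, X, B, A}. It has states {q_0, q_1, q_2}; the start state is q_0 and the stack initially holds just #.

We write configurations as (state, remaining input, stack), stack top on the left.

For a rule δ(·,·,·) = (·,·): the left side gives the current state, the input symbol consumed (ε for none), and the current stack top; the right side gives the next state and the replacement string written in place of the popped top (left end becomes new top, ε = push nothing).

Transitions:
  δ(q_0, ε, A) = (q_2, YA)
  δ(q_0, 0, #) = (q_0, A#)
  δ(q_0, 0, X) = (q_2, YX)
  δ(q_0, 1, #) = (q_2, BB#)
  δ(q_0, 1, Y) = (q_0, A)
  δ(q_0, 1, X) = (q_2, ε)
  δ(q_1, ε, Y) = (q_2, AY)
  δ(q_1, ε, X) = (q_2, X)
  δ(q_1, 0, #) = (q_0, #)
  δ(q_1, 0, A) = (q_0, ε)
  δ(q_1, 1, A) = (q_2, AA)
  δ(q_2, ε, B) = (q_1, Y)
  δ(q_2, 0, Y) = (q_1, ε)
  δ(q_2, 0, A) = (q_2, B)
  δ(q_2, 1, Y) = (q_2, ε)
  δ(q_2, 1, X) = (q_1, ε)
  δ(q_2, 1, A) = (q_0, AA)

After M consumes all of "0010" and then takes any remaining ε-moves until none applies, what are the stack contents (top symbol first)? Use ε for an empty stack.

(q_0, 0010, #)
  read 0, top #: go to q_0, push A# → (q_0, 010, A#)
  ε-move, top A: go to q_2, push YA → (q_2, 010, YA#)
  read 0, top Y: go to q_1, push ε → (q_1, 10, A#)
  read 1, top A: go to q_2, push AA → (q_2, 0, AA#)
  read 0, top A: go to q_2, push B → (q_2, ε, BA#)
  ε-move, top B: go to q_1, push Y → (q_1, ε, YA#)
  ε-move, top Y: go to q_2, push AY → (q_2, ε, AYA#)
All input consumed in state q_2 with stack AYA#.

AYA#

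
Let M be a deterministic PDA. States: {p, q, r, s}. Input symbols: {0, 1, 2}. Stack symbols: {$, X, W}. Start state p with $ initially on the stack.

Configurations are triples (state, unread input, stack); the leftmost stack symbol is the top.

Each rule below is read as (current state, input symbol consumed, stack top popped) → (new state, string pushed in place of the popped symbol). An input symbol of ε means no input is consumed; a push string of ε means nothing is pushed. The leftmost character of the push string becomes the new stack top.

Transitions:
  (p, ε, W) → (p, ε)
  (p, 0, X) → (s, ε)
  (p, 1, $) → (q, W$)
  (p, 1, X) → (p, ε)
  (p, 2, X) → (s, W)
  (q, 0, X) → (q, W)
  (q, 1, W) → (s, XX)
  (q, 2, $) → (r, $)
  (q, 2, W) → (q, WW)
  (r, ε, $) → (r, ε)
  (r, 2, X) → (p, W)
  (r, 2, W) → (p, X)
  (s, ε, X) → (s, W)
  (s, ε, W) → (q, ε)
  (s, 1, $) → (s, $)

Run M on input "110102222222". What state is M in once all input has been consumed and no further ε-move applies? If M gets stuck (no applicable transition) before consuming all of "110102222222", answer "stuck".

(p, 110102222222, $)
  read 1, top $: go to q, push W$ → (q, 10102222222, W$)
  read 1, top W: go to s, push XX → (s, 0102222222, XX$)
  ε-move, top X: go to s, push W → (s, 0102222222, WX$)
  ε-move, top W: go to q, push ε → (q, 0102222222, X$)
  read 0, top X: go to q, push W → (q, 102222222, W$)
  read 1, top W: go to s, push XX → (s, 02222222, XX$)
  ε-move, top X: go to s, push W → (s, 02222222, WX$)
  ε-move, top W: go to q, push ε → (q, 02222222, X$)
  read 0, top X: go to q, push W → (q, 2222222, W$)
  read 2, top W: go to q, push WW → (q, 222222, WW$)
  read 2, top W: go to q, push WW → (q, 22222, WWW$)
  read 2, top W: go to q, push WW → (q, 2222, WWWW$)
  read 2, top W: go to q, push WW → (q, 222, WWWWW$)
  read 2, top W: go to q, push WW → (q, 22, WWWWWW$)
  read 2, top W: go to q, push WW → (q, 2, WWWWWWW$)
  read 2, top W: go to q, push WW → (q, ε, WWWWWWWW$)
All input consumed; M is in state q.

q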